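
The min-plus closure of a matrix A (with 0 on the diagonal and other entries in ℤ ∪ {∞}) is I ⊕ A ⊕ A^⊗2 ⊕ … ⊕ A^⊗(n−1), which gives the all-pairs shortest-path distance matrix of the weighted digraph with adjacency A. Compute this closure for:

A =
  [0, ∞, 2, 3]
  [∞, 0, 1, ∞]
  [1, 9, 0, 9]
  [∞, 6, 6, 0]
Closure =
  [0, 9, 2, 3]
  [2, 0, 1, 5]
  [1, 9, 0, 4]
  [7, 6, 6, 0]

This is the Floyd-Warshall all-pairs shortest-path computation. For each intermediate vertex k = 0, 1, …, 3, update dist[i][j] ← min(dist[i][j], dist[i][k] + dist[k][j]). The final matrix gives, for each (i, j), the minimum total weight of any directed path from i to j (possibly empty when i = j).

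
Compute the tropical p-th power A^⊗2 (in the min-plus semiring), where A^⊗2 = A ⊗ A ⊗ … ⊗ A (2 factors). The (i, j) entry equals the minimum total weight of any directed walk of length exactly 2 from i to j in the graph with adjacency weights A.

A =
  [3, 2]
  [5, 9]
A^⊗2 =
  [6, 5]
  [8, 7]

Each entry (A^⊗2)_ij equals the minimum over all length-2 walks i = v_0 → v_1 → … → v_2 = j of Σ_t A[v_t][v_{t+1}]. For example, for (i, j) = (0, 1) we minimise over 2 possible intermediate vertex sequences; the minimum is 5, attained along the walk 0 → 0 → 1.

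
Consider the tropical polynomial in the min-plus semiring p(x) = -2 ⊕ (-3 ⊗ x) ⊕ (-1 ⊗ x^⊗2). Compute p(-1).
p(-1) = -4

A tropical monomial a ⊗ x^⊗i evaluates to a + i · x. Evaluating each term at x = -1:
  Term 0 contributes -2 + 0 · -1 = -2
  Term 1 contributes -3 + 1 · -1 = -4
  Term 2 contributes -1 + 2 · -1 = -3
p(-1) = ⊕ of these = min[-2, -4, -3] = -4.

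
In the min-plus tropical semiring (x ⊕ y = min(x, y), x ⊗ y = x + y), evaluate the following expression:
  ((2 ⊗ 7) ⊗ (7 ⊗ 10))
((2 ⊗ 7) ⊗ (7 ⊗ 10)) = 26

Expand innermost to outermost. Recall ⊕ takes the minimum of its arguments and ⊗ takes their sum. Working out the expression ((2 ⊗ 7) ⊗ (7 ⊗ 10)) gives 26.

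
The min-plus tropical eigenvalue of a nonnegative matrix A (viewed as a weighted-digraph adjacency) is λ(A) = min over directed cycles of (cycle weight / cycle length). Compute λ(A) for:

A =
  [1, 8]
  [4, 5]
λ(A) = 1

Enumerate directed cycles and compute their means (weight / length). Sample:
  cycle 0 → 0: weight = 1, length = 1, mean = 1/1 ≈ 1.000
  cycle 1 → 1: weight = 5, length = 1, mean = 5/1 ≈ 5.000
  cycle 0 → 1 → 0: weight = 12, length = 2, mean = 12/2 ≈ 6.000
  cycle 1 → 0 → 1: weight = 12, length = 2, mean = 12/2 ≈ 6.000
Minimum mean = 1.000, attained e.g. along the cycle 0 → 0 with weight 1 and length 1. So λ(A) = 1/1 = 1.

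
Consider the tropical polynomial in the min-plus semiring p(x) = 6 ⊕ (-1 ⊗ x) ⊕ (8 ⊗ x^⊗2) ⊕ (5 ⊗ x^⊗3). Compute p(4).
p(4) = 3

A tropical monomial a ⊗ x^⊗i evaluates to a + i · x. Evaluating each term at x = 4:
  Term 0 contributes 6 + 0 · 4 = 6
  Term 1 contributes -1 + 1 · 4 = 3
  Term 2 contributes 8 + 2 · 4 = 16
  Term 3 contributes 5 + 3 · 4 = 17
p(4) = ⊕ of these = min[6, 3, 16, 17] = 3.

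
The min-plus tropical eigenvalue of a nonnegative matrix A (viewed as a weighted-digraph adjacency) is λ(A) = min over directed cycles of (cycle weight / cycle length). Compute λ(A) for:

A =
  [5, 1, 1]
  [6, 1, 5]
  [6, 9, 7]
λ(A) = 1

Enumerate directed cycles and compute their means (weight / length). Sample:
  cycle 0 → 0: weight = 5, length = 1, mean = 5/1 ≈ 5.000
  cycle 1 → 1: weight = 1, length = 1, mean = 1/1 ≈ 1.000
  cycle 2 → 2: weight = 7, length = 1, mean = 7/1 ≈ 7.000
  cycle 0 → 1 → 0: weight = 7, length = 2, mean = 7/2 ≈ 3.500
  cycle 0 → 2 → 0: weight = 7, length = 2, mean = 7/2 ≈ 3.500
  cycle 1 → 0 → 1: weight = 7, length = 2, mean = 7/2 ≈ 3.500
Minimum mean = 1.000, attained e.g. along the cycle 1 → 1 with weight 1 and length 1. So λ(A) = 1/1 = 1.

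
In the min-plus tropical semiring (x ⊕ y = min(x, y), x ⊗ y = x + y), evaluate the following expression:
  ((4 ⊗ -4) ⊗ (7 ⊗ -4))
((4 ⊗ -4) ⊗ (7 ⊗ -4)) = 3

Expand innermost to outermost. Recall ⊕ takes the minimum of its arguments and ⊗ takes their sum. Working out the expression ((4 ⊗ -4) ⊗ (7 ⊗ -4)) gives 3.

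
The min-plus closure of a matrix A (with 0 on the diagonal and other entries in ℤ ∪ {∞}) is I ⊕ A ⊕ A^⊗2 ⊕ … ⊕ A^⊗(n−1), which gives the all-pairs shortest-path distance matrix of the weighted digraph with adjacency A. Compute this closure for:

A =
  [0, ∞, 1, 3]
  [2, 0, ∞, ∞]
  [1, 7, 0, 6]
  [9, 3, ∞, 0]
Closure =
  [0, 6, 1, 3]
  [2, 0, 3, 5]
  [1, 7, 0, 4]
  [5, 3, 6, 0]

This is the Floyd-Warshall all-pairs shortest-path computation. For each intermediate vertex k = 0, 1, …, 3, update dist[i][j] ← min(dist[i][j], dist[i][k] + dist[k][j]). The final matrix gives, for each (i, j), the minimum total weight of any directed path from i to j (possibly empty when i = j).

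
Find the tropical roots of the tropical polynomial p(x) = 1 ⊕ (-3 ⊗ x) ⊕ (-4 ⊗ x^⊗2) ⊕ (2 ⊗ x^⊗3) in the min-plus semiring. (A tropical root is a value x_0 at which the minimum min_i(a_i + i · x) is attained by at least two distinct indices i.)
Roots: {-6, 1, 4}

Each tropical root is a break point of the lower envelope of the lines y = a_i + i · x (there are 4 lines, with slopes 0, 1, ..., 3). Only the lines that attain the minimum somewhere contribute to roots; other lines are dominated. Here the surviving (envelope) indices are i = 3, i = 2, i = 1, i = 0.
Intersections between consecutive envelope lines give the roots: for adjacent envelope indices i < j the intersection is x = (a_i − a_j) / (j − i). Reading off the sorted break points: {-6, 1, 4}.
Verification: at each break x_0, at least two indices attain the minimum of min_i(a_i + i · x_0).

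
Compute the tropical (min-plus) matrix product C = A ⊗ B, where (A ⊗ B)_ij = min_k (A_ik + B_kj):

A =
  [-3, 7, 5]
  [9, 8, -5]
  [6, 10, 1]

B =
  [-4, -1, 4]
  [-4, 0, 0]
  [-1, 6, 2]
A ⊗ B =
  [-7, -4, 1]
  [-6, 1, -3]
  [0, 5, 3]

Apply the min-plus product entry-by-entry:
  C[0][0] = min over k of (A[0][0] + B[0][0] = -3 + -4 = -7, A[0][1] + B[1][0] = 7 + -4 = 3, A[0][2] + B[2][0] = 5 + -1 = 4) = -7 (attained at k = 0)
  C[0][1] = min over k of (A[0][0] + B[0][1] = -3 + -1 = -4, A[0][1] + B[1][1] = 7 + 0 = 7, A[0][2] + B[2][1] = 5 + 6 = 11) = -4 (attained at k = 0)
  C[0][2] = min over k of (A[0][0] + B[0][2] = -3 + 4 = 1, A[0][1] + B[1][2] = 7 + 0 = 7, A[0][2] + B[2][2] = 5 + 2 = 7) = 1 (attained at k = 0)
  C[1][0] = min over k of (A[1][0] + B[0][0] = 9 + -4 = 5, A[1][1] + B[1][0] = 8 + -4 = 4, A[1][2] + B[2][0] = -5 + -1 = -6) = -6 (attained at k = 2)
  C[1][1] = min over k of (A[1][0] + B[0][1] = 9 + -1 = 8, A[1][1] + B[1][1] = 8 + 0 = 8, A[1][2] + B[2][1] = -5 + 6 = 1) = 1 (attained at k = 2)
  C[1][2] = min over k of (A[1][0] + B[0][2] = 9 + 4 = 13, A[1][1] + B[1][2] = 8 + 0 = 8, A[1][2] + B[2][2] = -5 + 2 = -3) = -3 (attained at k = 2)
  C[2][0] = min over k of (A[2][0] + B[0][0] = 6 + -4 = 2, A[2][1] + B[1][0] = 10 + -4 = 6, A[2][2] + B[2][0] = 1 + -1 = 0) = 0 (attained at k = 2)
  C[2][1] = min over k of (A[2][0] + B[0][1] = 6 + -1 = 5, A[2][1] + B[1][1] = 10 + 0 = 10, A[2][2] + B[2][1] = 1 + 6 = 7) = 5 (attained at k = 0)
  C[2][2] = min over k of (A[2][0] + B[0][2] = 6 + 4 = 10, A[2][1] + B[1][2] = 10 + 0 = 10, A[2][2] + B[2][2] = 1 + 2 = 3) = 3 (attained at k = 2)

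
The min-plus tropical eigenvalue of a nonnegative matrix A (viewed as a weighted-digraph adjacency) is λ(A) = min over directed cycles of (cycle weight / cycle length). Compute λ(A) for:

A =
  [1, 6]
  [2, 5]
λ(A) = 1

Enumerate directed cycles and compute their means (weight / length). Sample:
  cycle 0 → 0: weight = 1, length = 1, mean = 1/1 ≈ 1.000
  cycle 1 → 1: weight = 5, length = 1, mean = 5/1 ≈ 5.000
  cycle 0 → 1 → 0: weight = 8, length = 2, mean = 8/2 ≈ 4.000
  cycle 1 → 0 → 1: weight = 8, length = 2, mean = 8/2 ≈ 4.000
Minimum mean = 1.000, attained e.g. along the cycle 0 → 0 with weight 1 and length 1. So λ(A) = 1/1 = 1.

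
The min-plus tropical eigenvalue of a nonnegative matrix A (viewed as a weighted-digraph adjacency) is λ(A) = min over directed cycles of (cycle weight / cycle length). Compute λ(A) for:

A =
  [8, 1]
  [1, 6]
λ(A) = 1

Enumerate directed cycles and compute their means (weight / length). Sample:
  cycle 0 → 0: weight = 8, length = 1, mean = 8/1 ≈ 8.000
  cycle 1 → 1: weight = 6, length = 1, mean = 6/1 ≈ 6.000
  cycle 0 → 1 → 0: weight = 2, length = 2, mean = 2/2 ≈ 1.000
  cycle 1 → 0 → 1: weight = 2, length = 2, mean = 2/2 ≈ 1.000
Minimum mean = 1.000, attained e.g. along the cycle 0 → 1 → 0 with weight 2 and length 2. So λ(A) = 2/2 = 1.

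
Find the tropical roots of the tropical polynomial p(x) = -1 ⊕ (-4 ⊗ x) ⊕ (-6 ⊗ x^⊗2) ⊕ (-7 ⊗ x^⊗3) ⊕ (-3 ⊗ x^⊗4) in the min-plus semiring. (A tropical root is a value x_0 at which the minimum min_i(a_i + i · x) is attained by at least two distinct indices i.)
Roots: {-4, 1, 2, 3}

Each tropical root is a break point of the lower envelope of the lines y = a_i + i · x (there are 5 lines, with slopes 0, 1, ..., 4). Only the lines that attain the minimum somewhere contribute to roots; other lines are dominated. Here the surviving (envelope) indices are i = 4, i = 3, i = 2, i = 1, i = 0.
Intersections between consecutive envelope lines give the roots: for adjacent envelope indices i < j the intersection is x = (a_i − a_j) / (j − i). Reading off the sorted break points: {-4, 1, 2, 3}.
Verification: at each break x_0, at least two indices attain the minimum of min_i(a_i + i · x_0).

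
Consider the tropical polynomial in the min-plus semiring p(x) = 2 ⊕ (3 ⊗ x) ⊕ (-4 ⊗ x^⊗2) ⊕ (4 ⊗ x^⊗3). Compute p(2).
p(2) = 0

A tropical monomial a ⊗ x^⊗i evaluates to a + i · x. Evaluating each term at x = 2:
  Term 0 contributes 2 + 0 · 2 = 2
  Term 1 contributes 3 + 1 · 2 = 5
  Term 2 contributes -4 + 2 · 2 = 0
  Term 3 contributes 4 + 3 · 2 = 10
p(2) = ⊕ of these = min[2, 5, 0, 10] = 0.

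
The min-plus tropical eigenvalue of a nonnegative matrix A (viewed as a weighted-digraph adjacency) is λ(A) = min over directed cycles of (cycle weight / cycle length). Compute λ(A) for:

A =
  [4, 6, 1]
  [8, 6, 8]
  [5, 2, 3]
λ(A) = 3

Enumerate directed cycles and compute their means (weight / length). Sample:
  cycle 0 → 0: weight = 4, length = 1, mean = 4/1 ≈ 4.000
  cycle 1 → 1: weight = 6, length = 1, mean = 6/1 ≈ 6.000
  cycle 2 → 2: weight = 3, length = 1, mean = 3/1 ≈ 3.000
  cycle 0 → 1 → 0: weight = 14, length = 2, mean = 14/2 ≈ 7.000
  cycle 0 → 2 → 0: weight = 6, length = 2, mean = 6/2 ≈ 3.000
  cycle 1 → 0 → 1: weight = 14, length = 2, mean = 14/2 ≈ 7.000
Minimum mean = 3.000, attained e.g. along the cycle 2 → 2 with weight 3 and length 1. So λ(A) = 3/1 = 3.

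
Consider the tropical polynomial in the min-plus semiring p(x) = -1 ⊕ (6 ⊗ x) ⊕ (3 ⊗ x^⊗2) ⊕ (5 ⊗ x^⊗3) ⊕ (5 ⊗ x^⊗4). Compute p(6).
p(6) = -1

A tropical monomial a ⊗ x^⊗i evaluates to a + i · x. Evaluating each term at x = 6:
  Term 0 contributes -1 + 0 · 6 = -1
  Term 1 contributes 6 + 1 · 6 = 12
  Term 2 contributes 3 + 2 · 6 = 15
  Term 3 contributes 5 + 3 · 6 = 23
  Term 4 contributes 5 + 4 · 6 = 29
p(6) = ⊕ of these = min[-1, 12, 15, 23, 29] = -1.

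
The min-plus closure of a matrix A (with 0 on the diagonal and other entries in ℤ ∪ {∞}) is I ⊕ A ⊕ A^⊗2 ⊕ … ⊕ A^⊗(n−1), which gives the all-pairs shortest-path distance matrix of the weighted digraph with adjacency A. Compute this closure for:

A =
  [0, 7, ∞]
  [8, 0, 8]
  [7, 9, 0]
Closure =
  [0, 7, 15]
  [8, 0, 8]
  [7, 9, 0]

This is the Floyd-Warshall all-pairs shortest-path computation. For each intermediate vertex k = 0, 1, …, 2, update dist[i][j] ← min(dist[i][j], dist[i][k] + dist[k][j]). The final matrix gives, for each (i, j), the minimum total weight of any directed path from i to j (possibly empty when i = j).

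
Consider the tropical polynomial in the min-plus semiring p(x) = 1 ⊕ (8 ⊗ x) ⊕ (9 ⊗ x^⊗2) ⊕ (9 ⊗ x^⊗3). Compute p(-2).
p(-2) = 1

A tropical monomial a ⊗ x^⊗i evaluates to a + i · x. Evaluating each term at x = -2:
  Term 0 contributes 1 + 0 · -2 = 1
  Term 1 contributes 8 + 1 · -2 = 6
  Term 2 contributes 9 + 2 · -2 = 5
  Term 3 contributes 9 + 3 · -2 = 3
p(-2) = ⊕ of these = min[1, 6, 5, 3] = 1.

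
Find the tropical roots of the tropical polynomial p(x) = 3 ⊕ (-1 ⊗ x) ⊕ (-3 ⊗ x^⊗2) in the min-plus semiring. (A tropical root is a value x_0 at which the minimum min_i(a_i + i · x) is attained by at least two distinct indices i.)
Roots: {2, 4}

Each tropical root is a break point of the lower envelope of the lines y = a_i + i · x (there are 3 lines, with slopes 0, 1, ..., 2). Only the lines that attain the minimum somewhere contribute to roots; other lines are dominated. Here the surviving (envelope) indices are i = 2, i = 1, i = 0.
Intersections between consecutive envelope lines give the roots: for adjacent envelope indices i < j the intersection is x = (a_i − a_j) / (j − i). Reading off the sorted break points: {2, 4}.
Verification: at each break x_0, at least two indices attain the minimum of min_i(a_i + i · x_0).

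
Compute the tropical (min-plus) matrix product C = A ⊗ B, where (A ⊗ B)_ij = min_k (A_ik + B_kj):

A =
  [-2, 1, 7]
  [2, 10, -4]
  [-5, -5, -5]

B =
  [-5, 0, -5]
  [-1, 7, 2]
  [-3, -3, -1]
A ⊗ B =
  [-7, -2, -7]
  [-7, -7, -5]
  [-10, -8, -10]

Apply the min-plus product entry-by-entry:
  C[0][0] = min over k of (A[0][0] + B[0][0] = -2 + -5 = -7, A[0][1] + B[1][0] = 1 + -1 = 0, A[0][2] + B[2][0] = 7 + -3 = 4) = -7 (attained at k = 0)
  C[0][1] = min over k of (A[0][0] + B[0][1] = -2 + 0 = -2, A[0][1] + B[1][1] = 1 + 7 = 8, A[0][2] + B[2][1] = 7 + -3 = 4) = -2 (attained at k = 0)
  C[0][2] = min over k of (A[0][0] + B[0][2] = -2 + -5 = -7, A[0][1] + B[1][2] = 1 + 2 = 3, A[0][2] + B[2][2] = 7 + -1 = 6) = -7 (attained at k = 0)
  C[1][0] = min over k of (A[1][0] + B[0][0] = 2 + -5 = -3, A[1][1] + B[1][0] = 10 + -1 = 9, A[1][2] + B[2][0] = -4 + -3 = -7) = -7 (attained at k = 2)
  C[1][1] = min over k of (A[1][0] + B[0][1] = 2 + 0 = 2, A[1][1] + B[1][1] = 10 + 7 = 17, A[1][2] + B[2][1] = -4 + -3 = -7) = -7 (attained at k = 2)
  C[1][2] = min over k of (A[1][0] + B[0][2] = 2 + -5 = -3, A[1][1] + B[1][2] = 10 + 2 = 12, A[1][2] + B[2][2] = -4 + -1 = -5) = -5 (attained at k = 2)
  C[2][0] = min over k of (A[2][0] + B[0][0] = -5 + -5 = -10, A[2][1] + B[1][0] = -5 + -1 = -6, A[2][2] + B[2][0] = -5 + -3 = -8) = -10 (attained at k = 0)
  C[2][1] = min over k of (A[2][0] + B[0][1] = -5 + 0 = -5, A[2][1] + B[1][1] = -5 + 7 = 2, A[2][2] + B[2][1] = -5 + -3 = -8) = -8 (attained at k = 2)
  C[2][2] = min over k of (A[2][0] + B[0][2] = -5 + -5 = -10, A[2][1] + B[1][2] = -5 + 2 = -3, A[2][2] + B[2][2] = -5 + -1 = -6) = -10 (attained at k = 0)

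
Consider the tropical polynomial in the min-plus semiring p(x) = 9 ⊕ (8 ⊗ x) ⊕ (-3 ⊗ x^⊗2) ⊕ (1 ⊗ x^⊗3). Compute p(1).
p(1) = -1

A tropical monomial a ⊗ x^⊗i evaluates to a + i · x. Evaluating each term at x = 1:
  Term 0 contributes 9 + 0 · 1 = 9
  Term 1 contributes 8 + 1 · 1 = 9
  Term 2 contributes -3 + 2 · 1 = -1
  Term 3 contributes 1 + 3 · 1 = 4
p(1) = ⊕ of these = min[9, 9, -1, 4] = -1.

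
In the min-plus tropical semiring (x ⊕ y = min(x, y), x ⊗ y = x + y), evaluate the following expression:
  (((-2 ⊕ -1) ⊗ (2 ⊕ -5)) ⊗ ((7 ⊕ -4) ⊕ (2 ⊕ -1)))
(((-2 ⊕ -1) ⊗ (2 ⊕ -5)) ⊗ ((7 ⊕ -4) ⊕ (2 ⊕ -1))) = -11

Expand innermost to outermost. Recall ⊕ takes the minimum of its arguments and ⊗ takes their sum. Working out the expression (((-2 ⊕ -1) ⊗ (2 ⊕ -5)) ⊗ ((7 ⊕ -4) ⊕ (2 ⊕ -1))) gives -11.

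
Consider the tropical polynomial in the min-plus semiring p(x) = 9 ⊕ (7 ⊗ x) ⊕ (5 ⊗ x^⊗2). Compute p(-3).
p(-3) = -1

A tropical monomial a ⊗ x^⊗i evaluates to a + i · x. Evaluating each term at x = -3:
  Term 0 contributes 9 + 0 · -3 = 9
  Term 1 contributes 7 + 1 · -3 = 4
  Term 2 contributes 5 + 2 · -3 = -1
p(-3) = ⊕ of these = min[9, 4, -1] = -1.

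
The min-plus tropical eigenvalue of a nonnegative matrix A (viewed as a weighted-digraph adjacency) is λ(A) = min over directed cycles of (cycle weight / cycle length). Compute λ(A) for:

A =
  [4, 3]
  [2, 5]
λ(A) = 5/2

Enumerate directed cycles and compute their means (weight / length). Sample:
  cycle 0 → 0: weight = 4, length = 1, mean = 4/1 ≈ 4.000
  cycle 1 → 1: weight = 5, length = 1, mean = 5/1 ≈ 5.000
  cycle 0 → 1 → 0: weight = 5, length = 2, mean = 5/2 ≈ 2.500
  cycle 1 → 0 → 1: weight = 5, length = 2, mean = 5/2 ≈ 2.500
Minimum mean = 2.500, attained e.g. along the cycle 0 → 1 → 0 with weight 5 and length 2. So λ(A) = 5/2 = 5/2.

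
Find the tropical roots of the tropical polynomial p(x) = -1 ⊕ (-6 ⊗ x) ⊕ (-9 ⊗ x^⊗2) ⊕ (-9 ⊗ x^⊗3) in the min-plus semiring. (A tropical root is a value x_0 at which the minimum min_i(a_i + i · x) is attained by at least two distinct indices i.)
Roots: {0, 3, 5}

Each tropical root is a break point of the lower envelope of the lines y = a_i + i · x (there are 4 lines, with slopes 0, 1, ..., 3). Only the lines that attain the minimum somewhere contribute to roots; other lines are dominated. Here the surviving (envelope) indices are i = 3, i = 2, i = 1, i = 0.
Intersections between consecutive envelope lines give the roots: for adjacent envelope indices i < j the intersection is x = (a_i − a_j) / (j − i). Reading off the sorted break points: {0, 3, 5}.
Verification: at each break x_0, at least two indices attain the minimum of min_i(a_i + i · x_0).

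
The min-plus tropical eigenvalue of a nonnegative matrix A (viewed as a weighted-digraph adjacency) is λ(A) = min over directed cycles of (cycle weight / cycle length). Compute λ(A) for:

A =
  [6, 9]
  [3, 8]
λ(A) = 6

Enumerate directed cycles and compute their means (weight / length). Sample:
  cycle 0 → 0: weight = 6, length = 1, mean = 6/1 ≈ 6.000
  cycle 1 → 1: weight = 8, length = 1, mean = 8/1 ≈ 8.000
  cycle 0 → 1 → 0: weight = 12, length = 2, mean = 12/2 ≈ 6.000
  cycle 1 → 0 → 1: weight = 12, length = 2, mean = 12/2 ≈ 6.000
Minimum mean = 6.000, attained e.g. along the cycle 0 → 0 with weight 6 and length 1. So λ(A) = 6/1 = 6.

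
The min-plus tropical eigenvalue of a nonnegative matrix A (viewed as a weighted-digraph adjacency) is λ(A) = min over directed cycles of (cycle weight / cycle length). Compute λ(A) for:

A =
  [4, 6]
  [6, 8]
λ(A) = 4

Enumerate directed cycles and compute their means (weight / length). Sample:
  cycle 0 → 0: weight = 4, length = 1, mean = 4/1 ≈ 4.000
  cycle 1 → 1: weight = 8, length = 1, mean = 8/1 ≈ 8.000
  cycle 0 → 1 → 0: weight = 12, length = 2, mean = 12/2 ≈ 6.000
  cycle 1 → 0 → 1: weight = 12, length = 2, mean = 12/2 ≈ 6.000
Minimum mean = 4.000, attained e.g. along the cycle 0 → 0 with weight 4 and length 1. So λ(A) = 4/1 = 4.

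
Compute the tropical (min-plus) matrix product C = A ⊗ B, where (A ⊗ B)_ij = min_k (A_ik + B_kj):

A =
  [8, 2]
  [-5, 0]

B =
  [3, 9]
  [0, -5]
A ⊗ B =
  [2, -3]
  [-2, -5]

Apply the min-plus product entry-by-entry:
  C[0][0] = min over k of (A[0][0] + B[0][0] = 8 + 3 = 11, A[0][1] + B[1][0] = 2 + 0 = 2) = 2 (attained at k = 1)
  C[0][1] = min over k of (A[0][0] + B[0][1] = 8 + 9 = 17, A[0][1] + B[1][1] = 2 + -5 = -3) = -3 (attained at k = 1)
  C[1][0] = min over k of (A[1][0] + B[0][0] = -5 + 3 = -2, A[1][1] + B[1][0] = 0 + 0 = 0) = -2 (attained at k = 0)
  C[1][1] = min over k of (A[1][0] + B[0][1] = -5 + 9 = 4, A[1][1] + B[1][1] = 0 + -5 = -5) = -5 (attained at k = 1)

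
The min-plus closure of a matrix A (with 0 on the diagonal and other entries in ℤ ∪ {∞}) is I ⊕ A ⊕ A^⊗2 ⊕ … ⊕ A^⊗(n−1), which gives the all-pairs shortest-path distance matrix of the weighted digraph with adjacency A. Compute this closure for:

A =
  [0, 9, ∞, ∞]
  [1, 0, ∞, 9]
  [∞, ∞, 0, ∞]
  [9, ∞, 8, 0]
Closure =
  [0, 9, 26, 18]
  [1, 0, 17, 9]
  [∞, ∞, 0, ∞]
  [9, 18, 8, 0]

This is the Floyd-Warshall all-pairs shortest-path computation. For each intermediate vertex k = 0, 1, …, 3, update dist[i][j] ← min(dist[i][j], dist[i][k] + dist[k][j]). The final matrix gives, for each (i, j), the minimum total weight of any directed path from i to j (possibly empty when i = j).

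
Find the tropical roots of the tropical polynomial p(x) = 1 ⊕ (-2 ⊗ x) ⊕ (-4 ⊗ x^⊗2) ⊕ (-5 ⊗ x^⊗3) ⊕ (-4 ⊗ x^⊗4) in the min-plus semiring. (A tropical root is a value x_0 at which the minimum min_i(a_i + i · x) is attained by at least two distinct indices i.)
Roots: {-1, 1, 2, 3}

Each tropical root is a break point of the lower envelope of the lines y = a_i + i · x (there are 5 lines, with slopes 0, 1, ..., 4). Only the lines that attain the minimum somewhere contribute to roots; other lines are dominated. Here the surviving (envelope) indices are i = 4, i = 3, i = 2, i = 1, i = 0.
Intersections between consecutive envelope lines give the roots: for adjacent envelope indices i < j the intersection is x = (a_i − a_j) / (j − i). Reading off the sorted break points: {-1, 1, 2, 3}.
Verification: at each break x_0, at least two indices attain the minimum of min_i(a_i + i · x_0).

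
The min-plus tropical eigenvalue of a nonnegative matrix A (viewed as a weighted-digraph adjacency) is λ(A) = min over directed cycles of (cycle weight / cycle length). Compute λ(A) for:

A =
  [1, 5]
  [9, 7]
λ(A) = 1

Enumerate directed cycles and compute their means (weight / length). Sample:
  cycle 0 → 0: weight = 1, length = 1, mean = 1/1 ≈ 1.000
  cycle 1 → 1: weight = 7, length = 1, mean = 7/1 ≈ 7.000
  cycle 0 → 1 → 0: weight = 14, length = 2, mean = 14/2 ≈ 7.000
  cycle 1 → 0 → 1: weight = 14, length = 2, mean = 14/2 ≈ 7.000
Minimum mean = 1.000, attained e.g. along the cycle 0 → 0 with weight 1 and length 1. So λ(A) = 1/1 = 1.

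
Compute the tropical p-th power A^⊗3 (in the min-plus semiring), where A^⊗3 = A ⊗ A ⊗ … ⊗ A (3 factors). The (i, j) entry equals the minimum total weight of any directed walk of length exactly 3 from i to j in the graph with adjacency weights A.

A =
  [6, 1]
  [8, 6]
A^⊗3 =
  [15, 10]
  [17, 15]

Each entry (A^⊗3)_ij equals the minimum over all length-3 walks i = v_0 → v_1 → … → v_3 = j of Σ_t A[v_t][v_{t+1}]. For example, for (i, j) = (0, 1) we minimise over 4 possible intermediate vertex sequences; the minimum is 10, attained along the walk 0 → 1 → 0 → 1.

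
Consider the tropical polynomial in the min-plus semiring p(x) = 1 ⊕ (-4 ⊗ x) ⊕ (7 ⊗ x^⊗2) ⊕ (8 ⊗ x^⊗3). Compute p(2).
p(2) = -2

A tropical monomial a ⊗ x^⊗i evaluates to a + i · x. Evaluating each term at x = 2:
  Term 0 contributes 1 + 0 · 2 = 1
  Term 1 contributes -4 + 1 · 2 = -2
  Term 2 contributes 7 + 2 · 2 = 11
  Term 3 contributes 8 + 3 · 2 = 14
p(2) = ⊕ of these = min[1, -2, 11, 14] = -2.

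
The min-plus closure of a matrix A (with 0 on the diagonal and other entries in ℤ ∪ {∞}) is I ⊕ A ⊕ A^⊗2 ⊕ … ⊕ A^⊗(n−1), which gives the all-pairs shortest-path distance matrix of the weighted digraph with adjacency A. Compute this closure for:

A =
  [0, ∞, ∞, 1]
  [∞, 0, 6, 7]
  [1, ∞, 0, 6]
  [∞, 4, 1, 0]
Closure =
  [0, 5, 2, 1]
  [7, 0, 6, 7]
  [1, 6, 0, 2]
  [2, 4, 1, 0]

This is the Floyd-Warshall all-pairs shortest-path computation. For each intermediate vertex k = 0, 1, …, 3, update dist[i][j] ← min(dist[i][j], dist[i][k] + dist[k][j]). The final matrix gives, for each (i, j), the minimum total weight of any directed path from i to j (possibly empty when i = j).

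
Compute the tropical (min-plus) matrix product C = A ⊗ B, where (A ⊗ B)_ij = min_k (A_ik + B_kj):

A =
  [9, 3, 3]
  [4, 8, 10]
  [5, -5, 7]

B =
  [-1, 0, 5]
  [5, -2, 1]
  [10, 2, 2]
A ⊗ B =
  [8, 1, 4]
  [3, 4, 9]
  [0, -7, -4]

Apply the min-plus product entry-by-entry:
  C[0][0] = min over k of (A[0][0] + B[0][0] = 9 + -1 = 8, A[0][1] + B[1][0] = 3 + 5 = 8, A[0][2] + B[2][0] = 3 + 10 = 13) = 8 (attained at k = 0)
  C[0][1] = min over k of (A[0][0] + B[0][1] = 9 + 0 = 9, A[0][1] + B[1][1] = 3 + -2 = 1, A[0][2] + B[2][1] = 3 + 2 = 5) = 1 (attained at k = 1)
  C[0][2] = min over k of (A[0][0] + B[0][2] = 9 + 5 = 14, A[0][1] + B[1][2] = 3 + 1 = 4, A[0][2] + B[2][2] = 3 + 2 = 5) = 4 (attained at k = 1)
  C[1][0] = min over k of (A[1][0] + B[0][0] = 4 + -1 = 3, A[1][1] + B[1][0] = 8 + 5 = 13, A[1][2] + B[2][0] = 10 + 10 = 20) = 3 (attained at k = 0)
  C[1][1] = min over k of (A[1][0] + B[0][1] = 4 + 0 = 4, A[1][1] + B[1][1] = 8 + -2 = 6, A[1][2] + B[2][1] = 10 + 2 = 12) = 4 (attained at k = 0)
  C[1][2] = min over k of (A[1][0] + B[0][2] = 4 + 5 = 9, A[1][1] + B[1][2] = 8 + 1 = 9, A[1][2] + B[2][2] = 10 + 2 = 12) = 9 (attained at k = 0)
  C[2][0] = min over k of (A[2][0] + B[0][0] = 5 + -1 = 4, A[2][1] + B[1][0] = -5 + 5 = 0, A[2][2] + B[2][0] = 7 + 10 = 17) = 0 (attained at k = 1)
  C[2][1] = min over k of (A[2][0] + B[0][1] = 5 + 0 = 5, A[2][1] + B[1][1] = -5 + -2 = -7, A[2][2] + B[2][1] = 7 + 2 = 9) = -7 (attained at k = 1)
  C[2][2] = min over k of (A[2][0] + B[0][2] = 5 + 5 = 10, A[2][1] + B[1][2] = -5 + 1 = -4, A[2][2] + B[2][2] = 7 + 2 = 9) = -4 (attained at k = 1)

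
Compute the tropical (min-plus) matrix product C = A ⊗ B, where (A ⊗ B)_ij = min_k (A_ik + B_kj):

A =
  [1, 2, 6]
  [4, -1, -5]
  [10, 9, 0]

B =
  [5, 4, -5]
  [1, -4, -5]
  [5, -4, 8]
A ⊗ B =
  [3, -2, -4]
  [0, -9, -6]
  [5, -4, 4]

Apply the min-plus product entry-by-entry:
  C[0][0] = min over k of (A[0][0] + B[0][0] = 1 + 5 = 6, A[0][1] + B[1][0] = 2 + 1 = 3, A[0][2] + B[2][0] = 6 + 5 = 11) = 3 (attained at k = 1)
  C[0][1] = min over k of (A[0][0] + B[0][1] = 1 + 4 = 5, A[0][1] + B[1][1] = 2 + -4 = -2, A[0][2] + B[2][1] = 6 + -4 = 2) = -2 (attained at k = 1)
  C[0][2] = min over k of (A[0][0] + B[0][2] = 1 + -5 = -4, A[0][1] + B[1][2] = 2 + -5 = -3, A[0][2] + B[2][2] = 6 + 8 = 14) = -4 (attained at k = 0)
  C[1][0] = min over k of (A[1][0] + B[0][0] = 4 + 5 = 9, A[1][1] + B[1][0] = -1 + 1 = 0, A[1][2] + B[2][0] = -5 + 5 = 0) = 0 (attained at k = 1)
  C[1][1] = min over k of (A[1][0] + B[0][1] = 4 + 4 = 8, A[1][1] + B[1][1] = -1 + -4 = -5, A[1][2] + B[2][1] = -5 + -4 = -9) = -9 (attained at k = 2)
  C[1][2] = min over k of (A[1][0] + B[0][2] = 4 + -5 = -1, A[1][1] + B[1][2] = -1 + -5 = -6, A[1][2] + B[2][2] = -5 + 8 = 3) = -6 (attained at k = 1)
  C[2][0] = min over k of (A[2][0] + B[0][0] = 10 + 5 = 15, A[2][1] + B[1][0] = 9 + 1 = 10, A[2][2] + B[2][0] = 0 + 5 = 5) = 5 (attained at k = 2)
  C[2][1] = min over k of (A[2][0] + B[0][1] = 10 + 4 = 14, A[2][1] + B[1][1] = 9 + -4 = 5, A[2][2] + B[2][1] = 0 + -4 = -4) = -4 (attained at k = 2)
  C[2][2] = min over k of (A[2][0] + B[0][2] = 10 + -5 = 5, A[2][1] + B[1][2] = 9 + -5 = 4, A[2][2] + B[2][2] = 0 + 8 = 8) = 4 (attained at k = 1)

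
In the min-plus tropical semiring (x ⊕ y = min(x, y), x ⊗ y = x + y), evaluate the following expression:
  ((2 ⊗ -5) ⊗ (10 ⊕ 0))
((2 ⊗ -5) ⊗ (10 ⊕ 0)) = -3

Expand innermost to outermost. Recall ⊕ takes the minimum of its arguments and ⊗ takes their sum. Working out the expression ((2 ⊗ -5) ⊗ (10 ⊕ 0)) gives -3.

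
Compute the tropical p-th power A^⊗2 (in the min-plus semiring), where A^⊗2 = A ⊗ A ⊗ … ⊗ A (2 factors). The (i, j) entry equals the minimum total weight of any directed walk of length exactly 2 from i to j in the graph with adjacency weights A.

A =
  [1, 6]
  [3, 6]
A^⊗2 =
  [2, 7]
  [4, 9]

Each entry (A^⊗2)_ij equals the minimum over all length-2 walks i = v_0 → v_1 → … → v_2 = j of Σ_t A[v_t][v_{t+1}]. For example, for (i, j) = (0, 1) we minimise over 2 possible intermediate vertex sequences; the minimum is 7, attained along the walk 0 → 0 → 1.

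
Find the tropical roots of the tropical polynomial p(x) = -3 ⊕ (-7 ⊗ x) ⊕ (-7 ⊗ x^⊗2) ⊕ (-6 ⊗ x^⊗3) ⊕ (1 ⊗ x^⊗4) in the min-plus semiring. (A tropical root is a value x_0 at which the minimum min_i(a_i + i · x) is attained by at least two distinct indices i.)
Roots: {-7, -1, 0, 4}

Each tropical root is a break point of the lower envelope of the lines y = a_i + i · x (there are 5 lines, with slopes 0, 1, ..., 4). Only the lines that attain the minimum somewhere contribute to roots; other lines are dominated. Here the surviving (envelope) indices are i = 4, i = 3, i = 2, i = 1, i = 0.
Intersections between consecutive envelope lines give the roots: for adjacent envelope indices i < j the intersection is x = (a_i − a_j) / (j − i). Reading off the sorted break points: {-7, -1, 0, 4}.
Verification: at each break x_0, at least two indices attain the minimum of min_i(a_i + i · x_0).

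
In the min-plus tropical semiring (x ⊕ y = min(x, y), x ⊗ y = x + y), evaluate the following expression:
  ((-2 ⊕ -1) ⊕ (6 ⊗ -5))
((-2 ⊕ -1) ⊕ (6 ⊗ -5)) = -2

Expand innermost to outermost. Recall ⊕ takes the minimum of its arguments and ⊗ takes their sum. Working out the expression ((-2 ⊕ -1) ⊕ (6 ⊗ -5)) gives -2.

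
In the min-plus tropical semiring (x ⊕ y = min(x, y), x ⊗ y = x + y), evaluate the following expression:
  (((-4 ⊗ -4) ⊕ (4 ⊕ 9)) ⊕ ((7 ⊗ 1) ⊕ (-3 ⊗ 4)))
(((-4 ⊗ -4) ⊕ (4 ⊕ 9)) ⊕ ((7 ⊗ 1) ⊕ (-3 ⊗ 4))) = -8

Expand innermost to outermost. Recall ⊕ takes the minimum of its arguments and ⊗ takes their sum. Working out the expression (((-4 ⊗ -4) ⊕ (4 ⊕ 9)) ⊕ ((7 ⊗ 1) ⊕ (-3 ⊗ 4))) gives -8.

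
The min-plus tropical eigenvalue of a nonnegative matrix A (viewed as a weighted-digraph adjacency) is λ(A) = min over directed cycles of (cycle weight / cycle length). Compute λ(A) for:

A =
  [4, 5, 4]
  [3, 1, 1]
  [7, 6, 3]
λ(A) = 1

Enumerate directed cycles and compute their means (weight / length). Sample:
  cycle 0 → 0: weight = 4, length = 1, mean = 4/1 ≈ 4.000
  cycle 1 → 1: weight = 1, length = 1, mean = 1/1 ≈ 1.000
  cycle 2 → 2: weight = 3, length = 1, mean = 3/1 ≈ 3.000
  cycle 0 → 1 → 0: weight = 8, length = 2, mean = 8/2 ≈ 4.000
  cycle 0 → 2 → 0: weight = 11, length = 2, mean = 11/2 ≈ 5.500
  cycle 1 → 0 → 1: weight = 8, length = 2, mean = 8/2 ≈ 4.000
Minimum mean = 1.000, attained e.g. along the cycle 1 → 1 with weight 1 and length 1. So λ(A) = 1/1 = 1.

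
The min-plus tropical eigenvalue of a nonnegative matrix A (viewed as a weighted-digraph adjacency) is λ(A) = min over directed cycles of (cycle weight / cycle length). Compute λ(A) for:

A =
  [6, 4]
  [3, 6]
λ(A) = 7/2

Enumerate directed cycles and compute their means (weight / length). Sample:
  cycle 0 → 0: weight = 6, length = 1, mean = 6/1 ≈ 6.000
  cycle 1 → 1: weight = 6, length = 1, mean = 6/1 ≈ 6.000
  cycle 0 → 1 → 0: weight = 7, length = 2, mean = 7/2 ≈ 3.500
  cycle 1 → 0 → 1: weight = 7, length = 2, mean = 7/2 ≈ 3.500
Minimum mean = 3.500, attained e.g. along the cycle 0 → 1 → 0 with weight 7 and length 2. So λ(A) = 7/2 = 7/2.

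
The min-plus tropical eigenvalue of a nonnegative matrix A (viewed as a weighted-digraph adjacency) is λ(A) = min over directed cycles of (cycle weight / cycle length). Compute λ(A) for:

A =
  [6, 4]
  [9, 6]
λ(A) = 6

Enumerate directed cycles and compute their means (weight / length). Sample:
  cycle 0 → 0: weight = 6, length = 1, mean = 6/1 ≈ 6.000
  cycle 1 → 1: weight = 6, length = 1, mean = 6/1 ≈ 6.000
  cycle 0 → 1 → 0: weight = 13, length = 2, mean = 13/2 ≈ 6.500
  cycle 1 → 0 → 1: weight = 13, length = 2, mean = 13/2 ≈ 6.500
Minimum mean = 6.000, attained e.g. along the cycle 0 → 0 with weight 6 and length 1. So λ(A) = 6/1 = 6.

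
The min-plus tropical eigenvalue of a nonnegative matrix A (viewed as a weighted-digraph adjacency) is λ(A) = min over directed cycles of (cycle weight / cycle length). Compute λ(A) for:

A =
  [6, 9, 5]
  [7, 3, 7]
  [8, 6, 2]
λ(A) = 2

Enumerate directed cycles and compute their means (weight / length). Sample:
  cycle 0 → 0: weight = 6, length = 1, mean = 6/1 ≈ 6.000
  cycle 1 → 1: weight = 3, length = 1, mean = 3/1 ≈ 3.000
  cycle 2 → 2: weight = 2, length = 1, mean = 2/1 ≈ 2.000
  cycle 0 → 1 → 0: weight = 16, length = 2, mean = 16/2 ≈ 8.000
  cycle 0 → 2 → 0: weight = 13, length = 2, mean = 13/2 ≈ 6.500
  cycle 1 → 0 → 1: weight = 16, length = 2, mean = 16/2 ≈ 8.000
Minimum mean = 2.000, attained e.g. along the cycle 2 → 2 with weight 2 and length 1. So λ(A) = 2/1 = 2.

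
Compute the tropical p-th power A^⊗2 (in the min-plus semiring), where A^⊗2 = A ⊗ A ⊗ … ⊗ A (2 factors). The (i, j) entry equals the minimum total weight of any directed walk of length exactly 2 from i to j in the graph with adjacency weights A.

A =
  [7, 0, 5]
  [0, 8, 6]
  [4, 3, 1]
A^⊗2 =
  [0, 7, 6]
  [7, 0, 5]
  [3, 4, 2]

Each entry (A^⊗2)_ij equals the minimum over all length-2 walks i = v_0 → v_1 → … → v_2 = j of Σ_t A[v_t][v_{t+1}]. For example, for (i, j) = (0, 2) we minimise over 3 possible intermediate vertex sequences; the minimum is 6, attained along the walk 0 → 1 → 2.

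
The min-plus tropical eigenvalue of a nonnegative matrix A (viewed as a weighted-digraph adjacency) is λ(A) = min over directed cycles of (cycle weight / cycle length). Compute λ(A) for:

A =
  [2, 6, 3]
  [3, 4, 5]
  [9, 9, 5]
λ(A) = 2

Enumerate directed cycles and compute their means (weight / length). Sample:
  cycle 0 → 0: weight = 2, length = 1, mean = 2/1 ≈ 2.000
  cycle 1 → 1: weight = 4, length = 1, mean = 4/1 ≈ 4.000
  cycle 2 → 2: weight = 5, length = 1, mean = 5/1 ≈ 5.000
  cycle 0 → 1 → 0: weight = 9, length = 2, mean = 9/2 ≈ 4.500
  cycle 0 → 2 → 0: weight = 12, length = 2, mean = 12/2 ≈ 6.000
  cycle 1 → 0 → 1: weight = 9, length = 2, mean = 9/2 ≈ 4.500
Minimum mean = 2.000, attained e.g. along the cycle 0 → 0 with weight 2 and length 1. So λ(A) = 2/1 = 2.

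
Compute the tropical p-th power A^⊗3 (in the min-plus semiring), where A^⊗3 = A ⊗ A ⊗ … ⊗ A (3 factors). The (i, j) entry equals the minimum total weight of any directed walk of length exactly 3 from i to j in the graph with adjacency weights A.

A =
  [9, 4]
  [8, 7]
A^⊗3 =
  [19, 16]
  [20, 19]

Each entry (A^⊗3)_ij equals the minimum over all length-3 walks i = v_0 → v_1 → … → v_3 = j of Σ_t A[v_t][v_{t+1}]. For example, for (i, j) = (0, 1) we minimise over 4 possible intermediate vertex sequences; the minimum is 16, attained along the walk 0 → 1 → 0 → 1.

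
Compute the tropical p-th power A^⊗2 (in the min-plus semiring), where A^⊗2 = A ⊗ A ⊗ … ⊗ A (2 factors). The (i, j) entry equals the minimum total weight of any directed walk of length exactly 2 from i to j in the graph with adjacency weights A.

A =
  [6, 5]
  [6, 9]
A^⊗2 =
  [11, 11]
  [12, 11]

Each entry (A^⊗2)_ij equals the minimum over all length-2 walks i = v_0 → v_1 → … → v_2 = j of Σ_t A[v_t][v_{t+1}]. For example, for (i, j) = (0, 1) we minimise over 2 possible intermediate vertex sequences; the minimum is 11, attained along the walk 0 → 0 → 1.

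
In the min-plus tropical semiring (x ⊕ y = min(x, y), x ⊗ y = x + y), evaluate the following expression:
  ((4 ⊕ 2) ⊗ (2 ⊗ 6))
((4 ⊕ 2) ⊗ (2 ⊗ 6)) = 10

Expand innermost to outermost. Recall ⊕ takes the minimum of its arguments and ⊗ takes their sum. Working out the expression ((4 ⊕ 2) ⊗ (2 ⊗ 6)) gives 10.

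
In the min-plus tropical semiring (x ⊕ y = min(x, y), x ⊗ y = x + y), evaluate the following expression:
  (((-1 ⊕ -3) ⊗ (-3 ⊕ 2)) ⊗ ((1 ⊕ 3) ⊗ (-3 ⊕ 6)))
(((-1 ⊕ -3) ⊗ (-3 ⊕ 2)) ⊗ ((1 ⊕ 3) ⊗ (-3 ⊕ 6))) = -8

Expand innermost to outermost. Recall ⊕ takes the minimum of its arguments and ⊗ takes their sum. Working out the expression (((-1 ⊕ -3) ⊗ (-3 ⊕ 2)) ⊗ ((1 ⊕ 3) ⊗ (-3 ⊕ 6))) gives -8.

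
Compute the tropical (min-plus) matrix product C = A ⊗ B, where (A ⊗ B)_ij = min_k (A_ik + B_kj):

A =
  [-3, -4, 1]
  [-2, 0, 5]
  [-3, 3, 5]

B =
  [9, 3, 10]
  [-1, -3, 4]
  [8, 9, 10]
A ⊗ B =
  [-5, -7, 0]
  [-1, -3, 4]
  [2, 0, 7]

Apply the min-plus product entry-by-entry:
  C[0][0] = min over k of (A[0][0] + B[0][0] = -3 + 9 = 6, A[0][1] + B[1][0] = -4 + -1 = -5, A[0][2] + B[2][0] = 1 + 8 = 9) = -5 (attained at k = 1)
  C[0][1] = min over k of (A[0][0] + B[0][1] = -3 + 3 = 0, A[0][1] + B[1][1] = -4 + -3 = -7, A[0][2] + B[2][1] = 1 + 9 = 10) = -7 (attained at k = 1)
  C[0][2] = min over k of (A[0][0] + B[0][2] = -3 + 10 = 7, A[0][1] + B[1][2] = -4 + 4 = 0, A[0][2] + B[2][2] = 1 + 10 = 11) = 0 (attained at k = 1)
  C[1][0] = min over k of (A[1][0] + B[0][0] = -2 + 9 = 7, A[1][1] + B[1][0] = 0 + -1 = -1, A[1][2] + B[2][0] = 5 + 8 = 13) = -1 (attained at k = 1)
  C[1][1] = min over k of (A[1][0] + B[0][1] = -2 + 3 = 1, A[1][1] + B[1][1] = 0 + -3 = -3, A[1][2] + B[2][1] = 5 + 9 = 14) = -3 (attained at k = 1)
  C[1][2] = min over k of (A[1][0] + B[0][2] = -2 + 10 = 8, A[1][1] + B[1][2] = 0 + 4 = 4, A[1][2] + B[2][2] = 5 + 10 = 15) = 4 (attained at k = 1)
  C[2][0] = min over k of (A[2][0] + B[0][0] = -3 + 9 = 6, A[2][1] + B[1][0] = 3 + -1 = 2, A[2][2] + B[2][0] = 5 + 8 = 13) = 2 (attained at k = 1)
  C[2][1] = min over k of (A[2][0] + B[0][1] = -3 + 3 = 0, A[2][1] + B[1][1] = 3 + -3 = 0, A[2][2] + B[2][1] = 5 + 9 = 14) = 0 (attained at k = 0)
  C[2][2] = min over k of (A[2][0] + B[0][2] = -3 + 10 = 7, A[2][1] + B[1][2] = 3 + 4 = 7, A[2][2] + B[2][2] = 5 + 10 = 15) = 7 (attained at k = 0)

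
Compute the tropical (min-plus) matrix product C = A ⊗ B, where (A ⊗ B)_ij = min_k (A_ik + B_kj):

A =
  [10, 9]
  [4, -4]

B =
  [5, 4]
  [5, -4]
A ⊗ B =
  [14, 5]
  [1, -8]

Apply the min-plus product entry-by-entry:
  C[0][0] = min over k of (A[0][0] + B[0][0] = 10 + 5 = 15, A[0][1] + B[1][0] = 9 + 5 = 14) = 14 (attained at k = 1)
  C[0][1] = min over k of (A[0][0] + B[0][1] = 10 + 4 = 14, A[0][1] + B[1][1] = 9 + -4 = 5) = 5 (attained at k = 1)
  C[1][0] = min over k of (A[1][0] + B[0][0] = 4 + 5 = 9, A[1][1] + B[1][0] = -4 + 5 = 1) = 1 (attained at k = 1)
  C[1][1] = min over k of (A[1][0] + B[0][1] = 4 + 4 = 8, A[1][1] + B[1][1] = -4 + -4 = -8) = -8 (attained at k = 1)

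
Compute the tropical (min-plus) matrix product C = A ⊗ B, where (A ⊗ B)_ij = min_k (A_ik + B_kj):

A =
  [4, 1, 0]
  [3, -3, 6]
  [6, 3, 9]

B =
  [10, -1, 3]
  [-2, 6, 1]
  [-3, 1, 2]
A ⊗ B =
  [-3, 1, 2]
  [-5, 2, -2]
  [1, 5, 4]

Apply the min-plus product entry-by-entry:
  C[0][0] = min over k of (A[0][0] + B[0][0] = 4 + 10 = 14, A[0][1] + B[1][0] = 1 + -2 = -1, A[0][2] + B[2][0] = 0 + -3 = -3) = -3 (attained at k = 2)
  C[0][1] = min over k of (A[0][0] + B[0][1] = 4 + -1 = 3, A[0][1] + B[1][1] = 1 + 6 = 7, A[0][2] + B[2][1] = 0 + 1 = 1) = 1 (attained at k = 2)
  C[0][2] = min over k of (A[0][0] + B[0][2] = 4 + 3 = 7, A[0][1] + B[1][2] = 1 + 1 = 2, A[0][2] + B[2][2] = 0 + 2 = 2) = 2 (attained at k = 1)
  C[1][0] = min over k of (A[1][0] + B[0][0] = 3 + 10 = 13, A[1][1] + B[1][0] = -3 + -2 = -5, A[1][2] + B[2][0] = 6 + -3 = 3) = -5 (attained at k = 1)
  C[1][1] = min over k of (A[1][0] + B[0][1] = 3 + -1 = 2, A[1][1] + B[1][1] = -3 + 6 = 3, A[1][2] + B[2][1] = 6 + 1 = 7) = 2 (attained at k = 0)
  C[1][2] = min over k of (A[1][0] + B[0][2] = 3 + 3 = 6, A[1][1] + B[1][2] = -3 + 1 = -2, A[1][2] + B[2][2] = 6 + 2 = 8) = -2 (attained at k = 1)
  C[2][0] = min over k of (A[2][0] + B[0][0] = 6 + 10 = 16, A[2][1] + B[1][0] = 3 + -2 = 1, A[2][2] + B[2][0] = 9 + -3 = 6) = 1 (attained at k = 1)
  C[2][1] = min over k of (A[2][0] + B[0][1] = 6 + -1 = 5, A[2][1] + B[1][1] = 3 + 6 = 9, A[2][2] + B[2][1] = 9 + 1 = 10) = 5 (attained at k = 0)
  C[2][2] = min over k of (A[2][0] + B[0][2] = 6 + 3 = 9, A[2][1] + B[1][2] = 3 + 1 = 4, A[2][2] + B[2][2] = 9 + 2 = 11) = 4 (attained at k = 1)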